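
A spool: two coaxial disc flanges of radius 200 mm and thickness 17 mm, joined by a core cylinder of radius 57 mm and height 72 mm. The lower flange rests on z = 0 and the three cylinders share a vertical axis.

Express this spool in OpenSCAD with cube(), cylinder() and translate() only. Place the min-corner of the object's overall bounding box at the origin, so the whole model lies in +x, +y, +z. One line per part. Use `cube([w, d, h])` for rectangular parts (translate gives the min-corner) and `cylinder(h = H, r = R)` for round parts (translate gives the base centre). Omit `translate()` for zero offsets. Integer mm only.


translate([200, 200, 0]) cylinder(h = 17, r = 200);
translate([200, 200, 17]) cylinder(h = 72, r = 57);
translate([200, 200, 89]) cylinder(h = 17, r = 200);


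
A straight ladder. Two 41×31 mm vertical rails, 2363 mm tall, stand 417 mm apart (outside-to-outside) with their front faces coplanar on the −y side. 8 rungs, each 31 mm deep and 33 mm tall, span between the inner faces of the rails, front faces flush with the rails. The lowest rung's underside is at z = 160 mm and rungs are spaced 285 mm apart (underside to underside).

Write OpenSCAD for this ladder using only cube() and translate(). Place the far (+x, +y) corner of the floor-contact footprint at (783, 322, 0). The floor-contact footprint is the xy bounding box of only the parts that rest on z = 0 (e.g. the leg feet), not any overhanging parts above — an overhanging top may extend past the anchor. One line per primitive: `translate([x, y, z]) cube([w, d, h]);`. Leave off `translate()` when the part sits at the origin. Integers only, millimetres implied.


translate([366, 291, 0]) cube([41, 31, 2363]);
translate([742, 291, 0]) cube([41, 31, 2363]);
translate([407, 291, 160]) cube([335, 31, 33]);
translate([407, 291, 445]) cube([335, 31, 33]);
translate([407, 291, 730]) cube([335, 31, 33]);
translate([407, 291, 1015]) cube([335, 31, 33]);
translate([407, 291, 1300]) cube([335, 31, 33]);
translate([407, 291, 1585]) cube([335, 31, 33]);
translate([407, 291, 1870]) cube([335, 31, 33]);
translate([407, 291, 2155]) cube([335, 31, 33]);


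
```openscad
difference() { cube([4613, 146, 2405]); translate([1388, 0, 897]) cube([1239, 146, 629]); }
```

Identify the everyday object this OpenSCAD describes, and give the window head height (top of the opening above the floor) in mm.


A wall with a window opening. The window head height is 1526 mm.

A wall with a rectangular opening subtracted — a window. Sill at z = 897, opening 629 mm tall, so the head is at 897 + 629 = 1526 mm.


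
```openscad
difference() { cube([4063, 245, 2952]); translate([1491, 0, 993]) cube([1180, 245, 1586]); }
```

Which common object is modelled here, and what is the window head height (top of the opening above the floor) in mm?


A wall with a window opening. The window head height is 2579 mm.

A wall with a rectangular opening subtracted — a window. Sill at z = 993, opening 1586 mm tall, so the head is at 993 + 1586 = 2579 mm.


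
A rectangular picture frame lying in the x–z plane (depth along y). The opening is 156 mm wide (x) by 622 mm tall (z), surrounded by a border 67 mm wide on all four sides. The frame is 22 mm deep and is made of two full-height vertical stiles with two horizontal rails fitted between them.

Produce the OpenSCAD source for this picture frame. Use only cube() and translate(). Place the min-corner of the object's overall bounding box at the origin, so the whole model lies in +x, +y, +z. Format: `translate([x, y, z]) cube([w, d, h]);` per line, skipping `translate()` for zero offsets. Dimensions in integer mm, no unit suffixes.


cube([67, 22, 756]);
translate([223, 0, 0]) cube([67, 22, 756]);
translate([67, 0, 0]) cube([156, 22, 67]);
translate([67, 0, 689]) cube([156, 22, 67]);


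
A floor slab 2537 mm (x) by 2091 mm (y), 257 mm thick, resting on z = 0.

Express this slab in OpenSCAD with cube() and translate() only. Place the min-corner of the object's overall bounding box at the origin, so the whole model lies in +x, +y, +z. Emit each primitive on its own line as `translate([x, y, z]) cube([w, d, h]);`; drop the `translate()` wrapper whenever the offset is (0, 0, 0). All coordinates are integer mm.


cube([2537, 2091, 257]);


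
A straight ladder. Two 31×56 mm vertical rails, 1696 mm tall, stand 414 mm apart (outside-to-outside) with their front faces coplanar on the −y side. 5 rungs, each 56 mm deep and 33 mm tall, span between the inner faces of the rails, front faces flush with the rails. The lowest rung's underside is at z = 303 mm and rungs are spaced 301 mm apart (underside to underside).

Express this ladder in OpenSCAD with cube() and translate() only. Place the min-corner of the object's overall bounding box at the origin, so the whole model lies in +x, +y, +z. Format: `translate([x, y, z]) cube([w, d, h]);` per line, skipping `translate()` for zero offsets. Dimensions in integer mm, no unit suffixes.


cube([31, 56, 1696]);
translate([383, 0, 0]) cube([31, 56, 1696]);
translate([31, 0, 303]) cube([352, 56, 33]);
translate([31, 0, 604]) cube([352, 56, 33]);
translate([31, 0, 905]) cube([352, 56, 33]);
translate([31, 0, 1206]) cube([352, 56, 33]);
translate([31, 0, 1507]) cube([352, 56, 33]);


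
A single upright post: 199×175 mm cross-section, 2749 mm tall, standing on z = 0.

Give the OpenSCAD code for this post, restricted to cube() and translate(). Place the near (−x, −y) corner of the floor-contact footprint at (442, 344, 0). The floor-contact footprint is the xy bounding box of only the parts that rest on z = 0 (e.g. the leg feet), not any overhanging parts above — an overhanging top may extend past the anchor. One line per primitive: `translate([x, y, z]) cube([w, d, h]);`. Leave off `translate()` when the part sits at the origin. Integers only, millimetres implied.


translate([442, 344, 0]) cube([199, 175, 2749]);


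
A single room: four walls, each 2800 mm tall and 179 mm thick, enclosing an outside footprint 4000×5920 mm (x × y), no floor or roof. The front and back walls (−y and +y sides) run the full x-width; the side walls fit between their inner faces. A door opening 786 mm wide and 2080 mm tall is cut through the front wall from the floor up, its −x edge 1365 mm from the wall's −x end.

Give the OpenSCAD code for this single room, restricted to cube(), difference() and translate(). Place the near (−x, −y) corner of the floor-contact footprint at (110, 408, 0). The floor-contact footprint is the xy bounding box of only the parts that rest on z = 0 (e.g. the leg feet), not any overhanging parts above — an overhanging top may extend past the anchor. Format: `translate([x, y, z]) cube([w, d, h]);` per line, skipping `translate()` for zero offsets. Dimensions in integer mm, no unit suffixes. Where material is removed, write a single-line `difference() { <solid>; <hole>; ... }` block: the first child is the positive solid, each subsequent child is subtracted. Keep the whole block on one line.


difference() { translate([110, 408, 0]) cube([4000, 179, 2800]); translate([1475, 408, 0]) cube([786, 179, 2080]); }
translate([110, 6149, 0]) cube([4000, 179, 2800]);
translate([110, 587, 0]) cube([179, 5562, 2800]);
translate([3931, 587, 0]) cube([179, 5562, 2800]);


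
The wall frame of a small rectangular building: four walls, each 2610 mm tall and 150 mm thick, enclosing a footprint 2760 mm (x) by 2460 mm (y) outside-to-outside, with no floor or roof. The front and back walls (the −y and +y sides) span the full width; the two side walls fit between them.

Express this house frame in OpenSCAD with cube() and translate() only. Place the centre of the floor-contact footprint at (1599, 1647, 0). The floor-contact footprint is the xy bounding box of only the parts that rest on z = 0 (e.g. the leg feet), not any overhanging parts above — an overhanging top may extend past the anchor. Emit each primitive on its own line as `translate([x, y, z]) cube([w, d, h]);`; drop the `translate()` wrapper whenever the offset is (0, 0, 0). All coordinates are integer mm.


translate([219, 417, 0]) cube([2760, 150, 2610]);
translate([219, 2727, 0]) cube([2760, 150, 2610]);
translate([219, 567, 0]) cube([150, 2160, 2610]);
translate([2829, 567, 0]) cube([150, 2160, 2610]);


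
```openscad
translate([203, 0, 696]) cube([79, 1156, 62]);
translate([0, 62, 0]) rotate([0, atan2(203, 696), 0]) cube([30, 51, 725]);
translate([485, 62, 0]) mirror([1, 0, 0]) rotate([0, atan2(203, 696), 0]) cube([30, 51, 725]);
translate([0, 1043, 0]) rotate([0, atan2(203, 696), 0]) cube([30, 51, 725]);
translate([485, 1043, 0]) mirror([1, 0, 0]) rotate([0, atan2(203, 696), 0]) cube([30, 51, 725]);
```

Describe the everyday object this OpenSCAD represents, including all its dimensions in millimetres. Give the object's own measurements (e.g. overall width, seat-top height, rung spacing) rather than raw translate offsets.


A sawhorse. A 79×1156×62 mm beam (x, y, z) sits on two A-frame leg pairs. Each pair is two raked legs of 30×51 mm section (51 mm along y) splaying symmetrically in x. Each leg rises 696 mm vertically over 203 mm of horizontal reach and is 725 mm long along its own axis. Every leg's outer bottom edge rests on the floor and its outer top edge meets a bottom edge of the beam — the left legs (tilting toward +x) meet the beam's −x bottom edge, the right legs (their mirror images, tilting toward −x) meet its +x bottom edge — so the leg tops tuck under the beam, the beam's underside is 696 mm above the floor, and the feet are 485 mm apart outside-to-outside with the beam centred between them. The two leg pairs are set in 62 mm from either end of the beam.


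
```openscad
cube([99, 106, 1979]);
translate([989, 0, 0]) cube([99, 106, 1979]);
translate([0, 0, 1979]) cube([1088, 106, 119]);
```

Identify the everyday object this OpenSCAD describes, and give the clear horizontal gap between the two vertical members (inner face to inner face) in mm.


A door frame. The clear opening width is 890 mm.

Two 1979 mm tall posts with a header on top — a door frame. The left jamb is 99 mm wide at x = 0; the right jamb starts at x = 989. The clear opening is 989 − 99 = 890 mm.


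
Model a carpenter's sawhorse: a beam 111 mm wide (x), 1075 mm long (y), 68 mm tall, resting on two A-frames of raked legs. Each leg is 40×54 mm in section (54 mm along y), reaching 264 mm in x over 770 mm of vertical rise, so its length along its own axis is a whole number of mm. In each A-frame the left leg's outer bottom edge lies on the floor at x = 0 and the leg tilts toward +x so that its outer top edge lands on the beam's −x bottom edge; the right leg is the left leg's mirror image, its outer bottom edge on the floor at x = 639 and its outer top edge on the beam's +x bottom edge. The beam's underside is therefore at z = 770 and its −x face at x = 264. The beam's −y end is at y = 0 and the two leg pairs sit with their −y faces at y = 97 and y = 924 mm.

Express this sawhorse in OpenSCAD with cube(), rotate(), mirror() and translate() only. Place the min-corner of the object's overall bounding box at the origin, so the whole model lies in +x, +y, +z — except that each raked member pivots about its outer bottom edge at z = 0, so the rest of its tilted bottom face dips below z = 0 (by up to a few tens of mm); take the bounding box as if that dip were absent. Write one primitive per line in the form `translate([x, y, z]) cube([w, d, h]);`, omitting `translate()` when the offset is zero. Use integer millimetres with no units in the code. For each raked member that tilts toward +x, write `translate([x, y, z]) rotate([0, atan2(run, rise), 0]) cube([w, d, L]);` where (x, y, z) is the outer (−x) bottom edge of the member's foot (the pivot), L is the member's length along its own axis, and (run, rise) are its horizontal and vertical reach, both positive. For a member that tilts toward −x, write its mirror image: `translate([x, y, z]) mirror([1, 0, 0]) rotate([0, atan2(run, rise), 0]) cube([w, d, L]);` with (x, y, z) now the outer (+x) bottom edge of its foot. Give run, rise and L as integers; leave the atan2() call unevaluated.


// leg length = √(264² + 770²) = 814
// right-leg outer foot x = 2·264 + 111 = 639
// beam min-corner = (264, 0, 770)
translate([264, 0, 770]) cube([111, 1075, 68]);
translate([0, 97, 0]) rotate([0, atan2(264, 770), 0]) cube([40, 54, 814]);
translate([639, 97, 0]) mirror([1, 0, 0]) rotate([0, atan2(264, 770), 0]) cube([40, 54, 814]);
translate([0, 924, 0]) rotate([0, atan2(264, 770), 0]) cube([40, 54, 814]);
translate([639, 924, 0]) mirror([1, 0, 0]) rotate([0, atan2(264, 770), 0]) cube([40, 54, 814]);


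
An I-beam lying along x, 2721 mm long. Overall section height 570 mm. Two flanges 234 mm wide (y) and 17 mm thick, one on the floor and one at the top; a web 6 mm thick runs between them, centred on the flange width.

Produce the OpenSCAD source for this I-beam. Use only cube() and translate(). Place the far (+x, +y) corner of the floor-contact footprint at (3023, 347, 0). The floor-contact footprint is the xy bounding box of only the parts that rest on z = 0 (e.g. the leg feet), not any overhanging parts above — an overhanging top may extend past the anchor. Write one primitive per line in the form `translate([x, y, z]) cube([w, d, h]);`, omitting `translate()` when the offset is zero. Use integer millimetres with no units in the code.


translate([302, 113, 0]) cube([2721, 234, 17]);
translate([302, 227, 17]) cube([2721, 6, 536]);
translate([302, 113, 553]) cube([2721, 234, 17]);


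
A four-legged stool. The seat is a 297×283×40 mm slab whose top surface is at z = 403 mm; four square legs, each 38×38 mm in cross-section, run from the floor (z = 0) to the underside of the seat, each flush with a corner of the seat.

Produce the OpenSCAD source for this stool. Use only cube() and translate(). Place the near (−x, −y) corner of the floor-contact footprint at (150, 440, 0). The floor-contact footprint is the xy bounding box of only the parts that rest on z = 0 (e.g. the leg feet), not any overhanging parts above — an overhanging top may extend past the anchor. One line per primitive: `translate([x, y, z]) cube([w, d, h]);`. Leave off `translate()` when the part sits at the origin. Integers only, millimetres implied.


// leg_h = 403 - 40 = 363
translate([150, 440, 363]) cube([297, 283, 40]);
translate([150, 440, 0]) cube([38, 38, 363]);
translate([409, 440, 0]) cube([38, 38, 363]);
translate([150, 685, 0]) cube([38, 38, 363]);
translate([409, 685, 0]) cube([38, 38, 363]);


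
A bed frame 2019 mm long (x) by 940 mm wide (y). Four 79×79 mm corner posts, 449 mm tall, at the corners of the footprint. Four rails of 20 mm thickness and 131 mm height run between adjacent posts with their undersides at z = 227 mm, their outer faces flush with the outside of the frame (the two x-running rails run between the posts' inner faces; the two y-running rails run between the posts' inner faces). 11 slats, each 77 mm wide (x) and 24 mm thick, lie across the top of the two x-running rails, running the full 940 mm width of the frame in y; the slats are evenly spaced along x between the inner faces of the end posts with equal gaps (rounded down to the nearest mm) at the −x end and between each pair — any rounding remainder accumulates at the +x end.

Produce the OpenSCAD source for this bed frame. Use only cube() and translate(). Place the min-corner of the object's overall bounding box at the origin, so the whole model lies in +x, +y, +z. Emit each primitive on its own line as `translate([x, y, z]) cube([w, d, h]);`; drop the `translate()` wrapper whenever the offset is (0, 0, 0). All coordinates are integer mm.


cube([79, 79, 449]);
translate([0, 861, 0]) cube([79, 79, 449]);
translate([1940, 0, 0]) cube([79, 79, 449]);
translate([1940, 861, 0]) cube([79, 79, 449]);
translate([79, 0, 227]) cube([1861, 20, 131]);
translate([79, 920, 227]) cube([1861, 20, 131]);
translate([0, 79, 227]) cube([20, 782, 131]);
translate([1999, 79, 227]) cube([20, 782, 131]);
translate([163, 0, 358]) cube([77, 940, 24]);
translate([324, 0, 358]) cube([77, 940, 24]);
translate([485, 0, 358]) cube([77, 940, 24]);
translate([646, 0, 358]) cube([77, 940, 24]);
translate([807, 0, 358]) cube([77, 940, 24]);
translate([968, 0, 358]) cube([77, 940, 24]);
translate([1129, 0, 358]) cube([77, 940, 24]);
translate([1290, 0, 358]) cube([77, 940, 24]);
translate([1451, 0, 358]) cube([77, 940, 24]);
translate([1612, 0, 358]) cube([77, 940, 24]);
translate([1773, 0, 358]) cube([77, 940, 24]);


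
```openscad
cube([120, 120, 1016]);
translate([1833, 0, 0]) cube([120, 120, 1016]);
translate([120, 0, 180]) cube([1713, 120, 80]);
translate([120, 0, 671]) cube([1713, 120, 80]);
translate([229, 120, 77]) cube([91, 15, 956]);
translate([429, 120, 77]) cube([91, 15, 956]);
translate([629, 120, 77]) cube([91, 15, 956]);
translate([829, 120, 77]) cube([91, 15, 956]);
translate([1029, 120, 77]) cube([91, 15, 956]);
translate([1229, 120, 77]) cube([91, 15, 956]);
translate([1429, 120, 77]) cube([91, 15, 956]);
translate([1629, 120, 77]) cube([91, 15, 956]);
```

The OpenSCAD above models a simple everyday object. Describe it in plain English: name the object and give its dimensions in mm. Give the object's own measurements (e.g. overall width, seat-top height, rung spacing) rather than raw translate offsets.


A fence section. Two 120×120 mm posts, 1016 mm tall, stand on the floor with a clear span of 1713 mm between their inner faces. Two horizontal rails of 120×80 mm section span the gap between the posts with their undersides at z = 180 mm and z = 671 mm, flush with the posts' −y face. 8 pickets, each 91 mm wide, 15 mm thick and 956 mm tall, are fixed to the +y face of the rails with their bottoms at z = 77 mm, spaced across the span with a 109 mm gap after the −x post and between neighbouring pickets, with 113 mm left before the +x post.


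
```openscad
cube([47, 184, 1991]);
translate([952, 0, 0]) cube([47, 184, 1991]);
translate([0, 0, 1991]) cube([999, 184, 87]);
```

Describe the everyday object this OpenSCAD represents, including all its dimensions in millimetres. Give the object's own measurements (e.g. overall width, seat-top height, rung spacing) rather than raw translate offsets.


A door frame. The clear opening is 905 mm wide and 1991 mm high. Two 47 mm wide jambs, 184 mm deep, stand either side of the opening from the floor to the top of the opening. A 87 mm thick head sits across the top of both jambs, spanning the full outside width of the frame.


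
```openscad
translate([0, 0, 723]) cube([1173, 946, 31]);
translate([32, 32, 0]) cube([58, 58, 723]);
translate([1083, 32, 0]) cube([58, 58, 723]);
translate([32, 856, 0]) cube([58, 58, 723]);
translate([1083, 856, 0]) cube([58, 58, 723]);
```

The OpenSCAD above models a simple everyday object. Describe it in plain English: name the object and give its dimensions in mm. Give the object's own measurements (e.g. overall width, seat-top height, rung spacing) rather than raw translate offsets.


A table: top 1173 mm (x) × 946 mm (y), 31 mm thick, upper face at z = 754 mm, on four 58×58 mm square legs, each inset 32 mm from the nearest pair of top edges from z = 0 to the bottom of the top.


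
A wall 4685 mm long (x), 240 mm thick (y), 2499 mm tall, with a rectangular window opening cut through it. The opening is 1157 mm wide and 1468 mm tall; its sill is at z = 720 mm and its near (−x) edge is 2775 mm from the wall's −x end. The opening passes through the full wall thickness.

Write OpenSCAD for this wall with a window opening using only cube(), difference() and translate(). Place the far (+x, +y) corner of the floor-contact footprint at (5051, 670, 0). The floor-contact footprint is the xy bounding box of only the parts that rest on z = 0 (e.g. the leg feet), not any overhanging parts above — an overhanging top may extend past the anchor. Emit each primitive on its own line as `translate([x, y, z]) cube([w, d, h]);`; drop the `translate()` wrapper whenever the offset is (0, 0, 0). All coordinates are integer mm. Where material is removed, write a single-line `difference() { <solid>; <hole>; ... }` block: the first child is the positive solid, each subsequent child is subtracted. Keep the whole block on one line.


difference() { translate([366, 430, 0]) cube([4685, 240, 2499]); translate([3141, 430, 720]) cube([1157, 240, 1468]); }


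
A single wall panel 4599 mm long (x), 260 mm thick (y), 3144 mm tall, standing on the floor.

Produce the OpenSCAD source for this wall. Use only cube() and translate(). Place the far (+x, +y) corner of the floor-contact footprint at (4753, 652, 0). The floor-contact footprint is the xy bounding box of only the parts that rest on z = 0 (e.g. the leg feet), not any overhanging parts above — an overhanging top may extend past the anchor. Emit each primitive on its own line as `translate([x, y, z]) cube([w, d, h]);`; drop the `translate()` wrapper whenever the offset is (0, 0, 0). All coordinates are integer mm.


translate([154, 392, 0]) cube([4599, 260, 3144]);


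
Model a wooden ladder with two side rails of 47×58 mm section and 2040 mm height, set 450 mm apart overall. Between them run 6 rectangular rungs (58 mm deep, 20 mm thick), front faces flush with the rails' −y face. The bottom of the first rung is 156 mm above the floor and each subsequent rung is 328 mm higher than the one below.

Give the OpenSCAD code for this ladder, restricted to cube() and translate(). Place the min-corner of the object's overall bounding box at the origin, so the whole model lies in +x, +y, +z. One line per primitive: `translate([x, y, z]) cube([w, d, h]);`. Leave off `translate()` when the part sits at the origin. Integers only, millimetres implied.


cube([47, 58, 2040]);
translate([403, 0, 0]) cube([47, 58, 2040]);
translate([47, 0, 156]) cube([356, 58, 20]);
translate([47, 0, 484]) cube([356, 58, 20]);
translate([47, 0, 812]) cube([356, 58, 20]);
translate([47, 0, 1140]) cube([356, 58, 20]);
translate([47, 0, 1468]) cube([356, 58, 20]);
translate([47, 0, 1796]) cube([356, 58, 20]);


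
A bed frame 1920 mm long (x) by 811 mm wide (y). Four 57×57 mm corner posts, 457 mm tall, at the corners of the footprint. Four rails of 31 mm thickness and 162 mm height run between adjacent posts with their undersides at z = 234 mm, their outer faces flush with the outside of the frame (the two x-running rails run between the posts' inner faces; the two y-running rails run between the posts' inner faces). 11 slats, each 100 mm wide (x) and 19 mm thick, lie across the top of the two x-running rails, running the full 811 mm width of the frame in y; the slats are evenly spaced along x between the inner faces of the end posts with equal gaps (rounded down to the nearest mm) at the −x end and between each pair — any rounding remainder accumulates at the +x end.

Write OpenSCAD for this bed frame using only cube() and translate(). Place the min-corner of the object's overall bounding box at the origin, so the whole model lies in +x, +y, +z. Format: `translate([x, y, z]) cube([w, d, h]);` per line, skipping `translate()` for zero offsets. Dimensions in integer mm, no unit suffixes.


cube([57, 57, 457]);
translate([0, 754, 0]) cube([57, 57, 457]);
translate([1863, 0, 0]) cube([57, 57, 457]);
translate([1863, 754, 0]) cube([57, 57, 457]);
translate([57, 0, 234]) cube([1806, 31, 162]);
translate([57, 780, 234]) cube([1806, 31, 162]);
translate([0, 57, 234]) cube([31, 697, 162]);
translate([1889, 57, 234]) cube([31, 697, 162]);
translate([115, 0, 396]) cube([100, 811, 19]);
translate([273, 0, 396]) cube([100, 811, 19]);
translate([431, 0, 396]) cube([100, 811, 19]);
translate([589, 0, 396]) cube([100, 811, 19]);
translate([747, 0, 396]) cube([100, 811, 19]);
translate([905, 0, 396]) cube([100, 811, 19]);
translate([1063, 0, 396]) cube([100, 811, 19]);
translate([1221, 0, 396]) cube([100, 811, 19]);
translate([1379, 0, 396]) cube([100, 811, 19]);
translate([1537, 0, 396]) cube([100, 811, 19]);
translate([1695, 0, 396]) cube([100, 811, 19]);


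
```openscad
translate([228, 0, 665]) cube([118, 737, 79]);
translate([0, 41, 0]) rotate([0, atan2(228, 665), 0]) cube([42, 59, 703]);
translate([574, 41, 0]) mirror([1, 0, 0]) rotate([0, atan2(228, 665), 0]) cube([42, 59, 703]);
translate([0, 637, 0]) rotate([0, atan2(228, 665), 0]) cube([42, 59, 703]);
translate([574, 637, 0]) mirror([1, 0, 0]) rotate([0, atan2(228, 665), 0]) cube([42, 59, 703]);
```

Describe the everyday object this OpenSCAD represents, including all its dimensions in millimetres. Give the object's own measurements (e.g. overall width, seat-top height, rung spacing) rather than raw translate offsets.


A sawhorse. A 118×737×79 mm beam (x, y, z) sits on two A-frame leg pairs. Each pair is two raked legs of 42×59 mm section (59 mm along y) splaying symmetrically in x. Each leg rises 665 mm vertically over 228 mm of horizontal reach and is 703 mm long along its own axis. Every leg's outer bottom edge rests on the floor and its outer top edge meets a bottom edge of the beam — the left legs (tilting toward +x) meet the beam's −x bottom edge, the right legs (their mirror images, tilting toward −x) meet its +x bottom edge — so the leg tops tuck under the beam, the beam's underside is 665 mm above the floor, and the feet are 574 mm apart outside-to-outside with the beam centred between them. The two leg pairs are set in 41 mm from either end of the beam.


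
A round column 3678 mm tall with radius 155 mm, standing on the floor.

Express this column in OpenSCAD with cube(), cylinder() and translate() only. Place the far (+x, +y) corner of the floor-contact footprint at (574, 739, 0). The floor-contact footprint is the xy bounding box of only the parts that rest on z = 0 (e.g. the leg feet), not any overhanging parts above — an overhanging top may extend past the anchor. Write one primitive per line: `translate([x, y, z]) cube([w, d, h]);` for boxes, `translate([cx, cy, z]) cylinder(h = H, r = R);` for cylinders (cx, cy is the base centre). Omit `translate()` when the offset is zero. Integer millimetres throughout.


translate([419, 584, 0]) cylinder(h = 3678, r = 155);


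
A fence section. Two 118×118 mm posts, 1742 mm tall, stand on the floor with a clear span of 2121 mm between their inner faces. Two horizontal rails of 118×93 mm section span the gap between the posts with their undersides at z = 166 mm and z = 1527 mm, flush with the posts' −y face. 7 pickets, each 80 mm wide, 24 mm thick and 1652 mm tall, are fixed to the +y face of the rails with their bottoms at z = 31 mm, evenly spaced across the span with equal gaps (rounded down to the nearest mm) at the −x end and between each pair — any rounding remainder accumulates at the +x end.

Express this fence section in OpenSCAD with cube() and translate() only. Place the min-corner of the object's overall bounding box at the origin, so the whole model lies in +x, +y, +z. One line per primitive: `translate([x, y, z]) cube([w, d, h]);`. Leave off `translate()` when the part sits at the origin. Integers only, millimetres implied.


cube([118, 118, 1742]);
translate([2239, 0, 0]) cube([118, 118, 1742]);
translate([118, 0, 166]) cube([2121, 118, 93]);
translate([118, 0, 1527]) cube([2121, 118, 93]);
translate([313, 118, 31]) cube([80, 24, 1652]);
translate([588, 118, 31]) cube([80, 24, 1652]);
translate([863, 118, 31]) cube([80, 24, 1652]);
translate([1138, 118, 31]) cube([80, 24, 1652]);
translate([1413, 118, 31]) cube([80, 24, 1652]);
translate([1688, 118, 31]) cube([80, 24, 1652]);
translate([1963, 118, 31]) cube([80, 24, 1652]);


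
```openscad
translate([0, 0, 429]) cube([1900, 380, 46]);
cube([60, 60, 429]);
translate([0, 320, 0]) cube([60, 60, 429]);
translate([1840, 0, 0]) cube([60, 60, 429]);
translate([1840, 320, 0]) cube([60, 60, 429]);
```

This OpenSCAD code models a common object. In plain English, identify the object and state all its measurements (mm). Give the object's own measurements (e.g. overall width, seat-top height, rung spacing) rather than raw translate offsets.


A long wooden bench with a 1900 mm (x) × 380 mm (y) seat, 46 mm thick, its top surface 475 mm above the floor. Four 60 mm square legs at the seat corners, flush with the edges, run from z = 0 to the seat underside.


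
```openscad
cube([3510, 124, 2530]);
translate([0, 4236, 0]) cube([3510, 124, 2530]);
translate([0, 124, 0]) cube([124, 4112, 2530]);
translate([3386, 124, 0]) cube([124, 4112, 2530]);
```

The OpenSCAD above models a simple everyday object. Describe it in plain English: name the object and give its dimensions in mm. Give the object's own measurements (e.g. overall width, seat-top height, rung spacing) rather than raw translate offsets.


The wall frame of a small rectangular building: four walls, each 2530 mm tall and 124 mm thick, enclosing a footprint 3510 mm (x) by 4360 mm (y) outside-to-outside, with no floor or roof. The front and back walls (the −y and +y sides) span the full width; the two side walls fit between them.


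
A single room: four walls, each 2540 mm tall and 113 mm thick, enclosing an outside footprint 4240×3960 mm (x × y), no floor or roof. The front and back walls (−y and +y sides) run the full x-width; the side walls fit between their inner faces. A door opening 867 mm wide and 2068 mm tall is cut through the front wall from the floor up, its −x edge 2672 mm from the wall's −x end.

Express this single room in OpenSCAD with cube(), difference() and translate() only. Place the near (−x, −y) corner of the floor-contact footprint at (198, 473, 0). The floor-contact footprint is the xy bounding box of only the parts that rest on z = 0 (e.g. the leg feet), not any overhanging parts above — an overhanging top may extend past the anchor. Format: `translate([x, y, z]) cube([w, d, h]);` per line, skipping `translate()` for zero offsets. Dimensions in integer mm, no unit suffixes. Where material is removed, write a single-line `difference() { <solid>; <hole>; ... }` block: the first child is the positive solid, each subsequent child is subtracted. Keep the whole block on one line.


difference() { translate([198, 473, 0]) cube([4240, 113, 2540]); translate([2870, 473, 0]) cube([867, 113, 2068]); }
translate([198, 4320, 0]) cube([4240, 113, 2540]);
translate([198, 586, 0]) cube([113, 3734, 2540]);
translate([4325, 586, 0]) cube([113, 3734, 2540]);


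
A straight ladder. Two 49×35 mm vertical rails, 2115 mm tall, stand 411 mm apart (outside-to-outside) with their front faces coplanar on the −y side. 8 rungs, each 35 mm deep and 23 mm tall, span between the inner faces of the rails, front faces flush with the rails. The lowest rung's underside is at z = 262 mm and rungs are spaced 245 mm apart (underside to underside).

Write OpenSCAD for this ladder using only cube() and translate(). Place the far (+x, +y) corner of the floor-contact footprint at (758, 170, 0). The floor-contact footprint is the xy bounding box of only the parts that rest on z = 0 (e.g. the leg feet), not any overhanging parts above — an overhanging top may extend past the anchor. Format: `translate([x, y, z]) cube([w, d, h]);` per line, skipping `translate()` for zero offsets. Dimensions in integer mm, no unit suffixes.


// rung span = 411 - 2*49 = 313
// rung[k] z = 262 + k*245
translate([347, 135, 0]) cube([49, 35, 2115]);
translate([709, 135, 0]) cube([49, 35, 2115]);
translate([396, 135, 262]) cube([313, 35, 23]);
translate([396, 135, 507]) cube([313, 35, 23]);
translate([396, 135, 752]) cube([313, 35, 23]);
translate([396, 135, 997]) cube([313, 35, 23]);
translate([396, 135, 1242]) cube([313, 35, 23]);
translate([396, 135, 1487]) cube([313, 35, 23]);
translate([396, 135, 1732]) cube([313, 35, 23]);
translate([396, 135, 1977]) cube([313, 35, 23]);


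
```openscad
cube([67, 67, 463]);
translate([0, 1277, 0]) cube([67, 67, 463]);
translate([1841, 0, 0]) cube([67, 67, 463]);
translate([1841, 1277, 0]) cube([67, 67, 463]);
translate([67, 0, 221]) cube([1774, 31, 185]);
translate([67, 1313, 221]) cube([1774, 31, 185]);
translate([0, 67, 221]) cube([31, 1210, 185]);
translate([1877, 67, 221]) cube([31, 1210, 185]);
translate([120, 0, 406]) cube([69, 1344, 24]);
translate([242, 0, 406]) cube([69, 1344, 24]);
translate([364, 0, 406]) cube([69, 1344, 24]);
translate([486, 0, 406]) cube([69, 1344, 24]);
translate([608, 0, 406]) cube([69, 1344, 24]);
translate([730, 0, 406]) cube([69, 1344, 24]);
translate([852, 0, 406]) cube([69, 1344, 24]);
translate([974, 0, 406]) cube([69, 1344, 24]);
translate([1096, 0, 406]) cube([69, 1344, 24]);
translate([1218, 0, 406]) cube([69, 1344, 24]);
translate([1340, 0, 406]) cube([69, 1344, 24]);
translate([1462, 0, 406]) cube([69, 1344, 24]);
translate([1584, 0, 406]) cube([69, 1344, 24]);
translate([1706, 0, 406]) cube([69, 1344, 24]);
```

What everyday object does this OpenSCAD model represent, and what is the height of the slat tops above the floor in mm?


A bed frame. The slat-top height is 430 mm.

Four posts, four rails, and a row of slats — a bed frame. Slats sit on the rails at z = 221 + 185 = 406; with slat thickness 24, the top is 430 mm.


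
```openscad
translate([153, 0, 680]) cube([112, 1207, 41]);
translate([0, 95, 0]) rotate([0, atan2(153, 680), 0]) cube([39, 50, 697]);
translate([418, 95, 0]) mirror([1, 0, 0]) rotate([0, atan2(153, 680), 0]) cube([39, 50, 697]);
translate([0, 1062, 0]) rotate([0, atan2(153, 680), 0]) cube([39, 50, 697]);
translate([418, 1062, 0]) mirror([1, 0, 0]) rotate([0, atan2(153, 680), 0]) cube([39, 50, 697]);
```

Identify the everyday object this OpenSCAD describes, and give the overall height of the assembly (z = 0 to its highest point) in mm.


A sawhorse. The overall height is 721 mm.

A beam across two mirrored pairs of raked legs — a sawhorse. The beam's underside is at z = 680 (matching the legs' vertical rise in atan2(153, 680)) and the beam is 41 mm tall, so its top is at 680 + 41 = 721 mm. The raked legs top out at the beam's underside, so that is the highest point.


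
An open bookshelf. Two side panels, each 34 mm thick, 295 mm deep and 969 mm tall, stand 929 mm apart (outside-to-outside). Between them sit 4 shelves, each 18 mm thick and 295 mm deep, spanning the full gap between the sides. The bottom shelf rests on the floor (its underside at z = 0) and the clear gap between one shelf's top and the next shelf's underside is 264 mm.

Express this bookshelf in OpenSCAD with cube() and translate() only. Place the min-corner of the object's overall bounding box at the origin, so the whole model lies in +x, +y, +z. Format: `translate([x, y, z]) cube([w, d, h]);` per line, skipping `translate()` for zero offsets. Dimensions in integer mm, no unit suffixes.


cube([34, 295, 969]);
translate([895, 0, 0]) cube([34, 295, 969]);
translate([34, 0, 0]) cube([861, 295, 18]);
translate([34, 0, 282]) cube([861, 295, 18]);
translate([34, 0, 564]) cube([861, 295, 18]);
translate([34, 0, 846]) cube([861, 295, 18]);


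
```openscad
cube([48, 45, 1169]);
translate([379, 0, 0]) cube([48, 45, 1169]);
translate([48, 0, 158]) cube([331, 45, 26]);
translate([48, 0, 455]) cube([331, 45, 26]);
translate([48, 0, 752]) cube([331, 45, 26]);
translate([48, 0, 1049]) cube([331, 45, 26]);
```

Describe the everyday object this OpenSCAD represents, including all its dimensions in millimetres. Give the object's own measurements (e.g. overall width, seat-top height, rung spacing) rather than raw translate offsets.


A straight ladder. Two 48×45 mm vertical rails, 1169 mm tall, stand 427 mm apart (outside-to-outside) with their front faces coplanar on the −y side. 4 rungs, each 45 mm deep and 26 mm tall, span between the inner faces of the rails, front faces flush with the rails. The lowest rung's underside is at z = 158 mm and rungs are spaced 297 mm apart (underside to underside).


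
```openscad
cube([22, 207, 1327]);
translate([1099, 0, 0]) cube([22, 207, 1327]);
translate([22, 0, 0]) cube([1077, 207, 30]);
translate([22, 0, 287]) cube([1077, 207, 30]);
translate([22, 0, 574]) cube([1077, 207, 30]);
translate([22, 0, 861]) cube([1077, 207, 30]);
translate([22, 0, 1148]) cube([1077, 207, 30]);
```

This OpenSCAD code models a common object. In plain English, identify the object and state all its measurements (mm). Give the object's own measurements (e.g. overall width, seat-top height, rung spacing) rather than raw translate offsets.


An open bookshelf. Two side panels, each 22 mm thick, 207 mm deep and 1327 mm tall, stand 1121 mm apart (outside-to-outside). Between them sit 5 shelves, each 30 mm thick and 207 mm deep, spanning the full gap between the sides. The bottom shelf rests on the floor (its underside at z = 0) and the clear gap between one shelf's top and the next shelf's underside is 257 mm.


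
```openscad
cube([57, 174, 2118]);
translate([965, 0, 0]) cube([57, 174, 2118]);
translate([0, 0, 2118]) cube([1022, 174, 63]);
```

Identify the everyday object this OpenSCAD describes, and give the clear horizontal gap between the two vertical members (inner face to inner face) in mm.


A door frame. The clear opening width is 908 mm.

Two 2118 mm tall posts with a header on top — a door frame. The left jamb is 57 mm wide at x = 0; the right jamb starts at x = 965. The clear opening is 965 − 57 = 908 mm.


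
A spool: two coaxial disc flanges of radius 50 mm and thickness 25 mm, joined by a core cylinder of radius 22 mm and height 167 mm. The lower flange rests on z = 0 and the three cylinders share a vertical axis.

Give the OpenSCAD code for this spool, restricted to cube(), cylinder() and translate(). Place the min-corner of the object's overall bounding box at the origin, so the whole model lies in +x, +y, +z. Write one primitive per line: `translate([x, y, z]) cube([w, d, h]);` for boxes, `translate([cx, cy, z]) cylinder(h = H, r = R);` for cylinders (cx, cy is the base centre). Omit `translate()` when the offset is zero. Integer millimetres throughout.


translate([50, 50, 0]) cylinder(h = 25, r = 50);
translate([50, 50, 25]) cylinder(h = 167, r = 22);
translate([50, 50, 192]) cylinder(h = 25, r = 50);


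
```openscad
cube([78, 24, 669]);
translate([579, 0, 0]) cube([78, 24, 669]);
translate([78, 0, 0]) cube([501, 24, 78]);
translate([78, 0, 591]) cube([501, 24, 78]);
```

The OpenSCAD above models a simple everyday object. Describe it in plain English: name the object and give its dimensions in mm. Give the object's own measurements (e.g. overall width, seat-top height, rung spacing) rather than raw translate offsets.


A rectangular picture frame lying in the x–z plane (depth along y). The opening is 501 mm wide (x) by 513 mm tall (z), surrounded by a border 78 mm wide on all four sides. The frame is 24 mm deep and is made of two full-height vertical stiles with two horizontal rails fitted between them.


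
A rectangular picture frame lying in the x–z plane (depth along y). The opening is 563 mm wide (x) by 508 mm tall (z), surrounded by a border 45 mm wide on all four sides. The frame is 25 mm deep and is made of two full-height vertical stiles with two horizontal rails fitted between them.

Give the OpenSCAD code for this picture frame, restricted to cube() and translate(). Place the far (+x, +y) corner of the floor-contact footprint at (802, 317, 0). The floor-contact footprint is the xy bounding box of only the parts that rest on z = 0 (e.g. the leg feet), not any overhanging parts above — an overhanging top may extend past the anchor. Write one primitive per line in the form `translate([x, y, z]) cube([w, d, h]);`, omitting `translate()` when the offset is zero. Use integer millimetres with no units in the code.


translate([149, 292, 0]) cube([45, 25, 598]);
translate([757, 292, 0]) cube([45, 25, 598]);
translate([194, 292, 0]) cube([563, 25, 45]);
translate([194, 292, 553]) cube([563, 25, 45]);


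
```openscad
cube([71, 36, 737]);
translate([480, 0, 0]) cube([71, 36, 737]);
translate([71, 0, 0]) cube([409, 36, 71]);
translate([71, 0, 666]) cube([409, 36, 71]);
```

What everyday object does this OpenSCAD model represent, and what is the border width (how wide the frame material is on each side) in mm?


A picture frame. The border width is 71 mm.

Four thin pieces enclosing a rectangular opening — a picture frame. The two full-height stiles are 737 mm tall; the top rail sits at z = 666 and is 71 mm tall, so the border above the opening is 737 − 666 = 71 mm, matching the stile x-width.
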